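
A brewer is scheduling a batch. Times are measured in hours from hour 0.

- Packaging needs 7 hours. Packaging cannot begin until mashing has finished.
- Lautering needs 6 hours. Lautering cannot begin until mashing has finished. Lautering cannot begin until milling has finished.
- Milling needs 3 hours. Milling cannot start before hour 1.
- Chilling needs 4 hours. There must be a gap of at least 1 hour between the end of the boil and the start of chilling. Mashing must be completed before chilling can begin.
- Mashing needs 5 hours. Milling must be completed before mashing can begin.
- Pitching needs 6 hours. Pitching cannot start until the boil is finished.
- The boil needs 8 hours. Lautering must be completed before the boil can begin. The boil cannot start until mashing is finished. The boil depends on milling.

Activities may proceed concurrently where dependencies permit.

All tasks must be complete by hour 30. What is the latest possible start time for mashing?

5

Nothing follows chilling; the deadline of hour 30 is its only limit. It must start by 30 − 4 = hour 26.
Pitching must finish by hour 30; it takes 6 hours, so it must start by 30 − 6 = hour 24.
The boil has several dependents: chilling (must start by hour 26, minus 1-hour gap → hour 25); pitching (must start by hour 24). The earliest of those limits is hour 24, so the boil must start by 24 − 8 = hour 16.
Lautering feeds into the boil (must start by hour 16); so lautering must finish by hour 16 and therefore start by hour 10.
Packaging must finish by hour 30; it takes 7 hours, so it must start by 30 − 7 = hour 23.
Mashing must finish in time for lautering (must start by hour 10); the boil (must start by hour 16); chilling (must start by hour 26); packaging (must start by hour 23). The tightest is hour 10, so mashing must start by 10 − 5 = hour 5.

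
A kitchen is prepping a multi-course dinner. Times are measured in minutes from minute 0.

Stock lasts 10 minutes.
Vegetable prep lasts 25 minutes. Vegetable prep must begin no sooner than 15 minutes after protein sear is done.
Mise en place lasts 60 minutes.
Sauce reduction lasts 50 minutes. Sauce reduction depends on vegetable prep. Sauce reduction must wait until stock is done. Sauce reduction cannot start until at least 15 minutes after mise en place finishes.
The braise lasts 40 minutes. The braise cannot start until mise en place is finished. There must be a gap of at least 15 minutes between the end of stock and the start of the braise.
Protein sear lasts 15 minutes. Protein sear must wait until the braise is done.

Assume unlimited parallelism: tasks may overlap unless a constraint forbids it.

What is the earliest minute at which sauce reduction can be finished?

205

Nothing blocks stock, so it runs from minute 0 to minute 10.
Nothing blocks mise en place, so it runs from minute 0 to minute 60.
The braise has to wait for mise en place (finishes minute 60); stock (finishes minute 10, plus 15-minute gap → minute 25). The latest of these is minute 60, so the braise runs minute 60 to 60 + 40 = minute 100.
After the braise (finishes minute 100), protein sear can start at minute 100 and finishes at minute 115.
After protein sear (finishes minute 115, plus 15-minute gap → minute 130), vegetable prep can start at minute 130 and finishes at minute 155.
For sauce reduction: vegetable prep (finishes minute 155); stock (finishes minute 10); mise en place (finishes minute 60, plus 15-minute gap → minute 75). Taking the maximum gives a start of minute 155, and it finishes at 155 + 50 = minute 205.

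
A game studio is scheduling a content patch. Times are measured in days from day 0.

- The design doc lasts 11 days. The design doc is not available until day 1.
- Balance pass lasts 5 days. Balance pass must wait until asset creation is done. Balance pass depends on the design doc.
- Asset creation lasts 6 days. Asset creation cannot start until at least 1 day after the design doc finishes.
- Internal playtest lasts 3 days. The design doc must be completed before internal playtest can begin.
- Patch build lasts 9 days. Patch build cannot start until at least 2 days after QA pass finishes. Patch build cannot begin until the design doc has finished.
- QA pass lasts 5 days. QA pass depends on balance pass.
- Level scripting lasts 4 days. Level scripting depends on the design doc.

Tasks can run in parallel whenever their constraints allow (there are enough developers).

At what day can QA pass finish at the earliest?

29

The design doc cannot begin until its own release at day 1. It runs from day 1 to 1 + 11 = day 12.
Asset creation waits on the design doc (finishes day 12, plus 1-day gap → day 13), so it starts at day 13 and finishes at 13 + 6 = day 19.
Balance pass needs all of asset creation (finishes day 19); the design doc (finishes day 12). That puts its earliest start at day 19; it finishes at 19 + 5 = day 24.
QA pass cannot begin until balance pass (finishes day 24). It runs from day 24 to 24 + 5 = day 29.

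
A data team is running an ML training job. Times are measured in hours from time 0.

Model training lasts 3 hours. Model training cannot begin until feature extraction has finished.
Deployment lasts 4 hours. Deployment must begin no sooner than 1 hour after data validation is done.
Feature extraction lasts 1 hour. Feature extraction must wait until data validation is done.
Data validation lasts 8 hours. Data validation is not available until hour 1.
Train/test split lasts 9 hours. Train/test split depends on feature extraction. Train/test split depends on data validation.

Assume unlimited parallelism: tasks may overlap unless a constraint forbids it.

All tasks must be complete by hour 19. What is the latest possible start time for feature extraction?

9

Train/test split must finish by hour 19; it takes 9 hours, so it must start by 19 − 9 = hour 10.
Model training must finish by hour 19; it takes 3 hours, so it must start by 19 − 3 = hour 16.
For feature extraction: train/test split (must start by hour 10); model training (must start by hour 16). The most restrictive is hour 10; with a 1-hour duration, feature extraction must start by hour 9.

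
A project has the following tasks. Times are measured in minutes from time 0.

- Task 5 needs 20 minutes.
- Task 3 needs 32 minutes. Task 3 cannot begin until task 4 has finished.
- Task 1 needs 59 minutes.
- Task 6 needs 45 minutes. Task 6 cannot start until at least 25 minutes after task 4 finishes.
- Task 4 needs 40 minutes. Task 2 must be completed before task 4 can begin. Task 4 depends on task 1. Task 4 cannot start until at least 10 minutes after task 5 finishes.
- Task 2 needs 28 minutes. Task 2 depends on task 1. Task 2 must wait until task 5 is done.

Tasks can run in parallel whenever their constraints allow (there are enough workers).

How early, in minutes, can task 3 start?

Task 5 can start immediately at minute 0; it finishes at minute 20.
Task 1 has no prerequisites, so it starts at minute 0 and finishes at minute 59.
Task 2 needs all of task 1 (finishes minute 59); task 5 (finishes minute 20). That puts its earliest start at minute 59; it finishes at 59 + 28 = minute 87.
Task 4 needs all of task 2 (finishes minute 87); task 1 (finishes minute 59); task 5 (finishes minute 20, plus 10-minute gap → minute 30). That puts its earliest start at minute 87; it finishes at 87 + 40 = minute 127.
Task 3 waits on task 4 (finishes minute 127), so the earliest it can start is minute 127.

127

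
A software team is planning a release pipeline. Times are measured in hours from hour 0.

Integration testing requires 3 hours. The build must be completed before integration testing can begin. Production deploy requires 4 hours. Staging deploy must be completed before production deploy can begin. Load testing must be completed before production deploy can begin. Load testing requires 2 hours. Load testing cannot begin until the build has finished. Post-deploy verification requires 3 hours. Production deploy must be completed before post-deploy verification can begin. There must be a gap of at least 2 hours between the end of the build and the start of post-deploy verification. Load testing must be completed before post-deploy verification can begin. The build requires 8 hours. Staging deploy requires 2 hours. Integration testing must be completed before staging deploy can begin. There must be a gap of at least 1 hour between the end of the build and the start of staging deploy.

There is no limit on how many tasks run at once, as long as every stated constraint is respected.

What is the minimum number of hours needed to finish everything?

20

The build can start immediately at hour 0; it finishes at hour 8.
Load testing cannot begin until the build (finishes hour 8). It runs from hour 8 to 8 + 2 = hour 10.
Integration testing cannot begin until the build (finishes hour 8). It runs from hour 8 to 8 + 3 = hour 11.
For staging deploy: integration testing (finishes hour 11); the build (finishes hour 8, plus 1-hour gap → hour 9). Taking the maximum gives a start of hour 11, and it finishes at 11 + 2 = hour 13.
Production deploy cannot start until staging deploy (finishes hour 13); load testing (finishes hour 10). The controlling bound is hour 13, so production deploy finishes at 13 + 4 = hour 17.
Post-deploy verification has to wait for production deploy (finishes hour 17); the build (finishes hour 8, plus 2-hour gap → hour 10); load testing (finishes hour 10). The latest of these is hour 17, so post-deploy verification runs hour 17 to 17 + 3 = hour 20.
All tasks are finished once the last one completes. Finish times: The build at 8, Integration testing at 11, Staging deploy at 13, Load testing at 10, Production deploy at 17, Post-deploy verification at 20. The latest is hour 20.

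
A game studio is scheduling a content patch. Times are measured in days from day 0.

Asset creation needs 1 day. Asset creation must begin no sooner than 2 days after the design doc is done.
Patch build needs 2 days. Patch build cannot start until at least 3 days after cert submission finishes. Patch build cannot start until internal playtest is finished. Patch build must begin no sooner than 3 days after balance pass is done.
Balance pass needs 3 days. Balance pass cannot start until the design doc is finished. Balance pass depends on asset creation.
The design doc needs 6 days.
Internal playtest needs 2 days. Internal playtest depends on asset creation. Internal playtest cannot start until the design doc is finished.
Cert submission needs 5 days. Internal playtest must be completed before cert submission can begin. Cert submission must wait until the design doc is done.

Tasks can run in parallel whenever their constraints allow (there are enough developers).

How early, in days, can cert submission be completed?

Nothing blocks the design doc, so it runs from day 0 to day 6.
Asset creation waits on the design doc (finishes day 6, plus 2-day gap → day 8), so it starts at day 8 and finishes at 8 + 1 = day 9.
Internal playtest needs all of asset creation (finishes day 9); the design doc (finishes day 6). That puts its earliest start at day 9; it finishes at 9 + 2 = day 11.
Cert submission cannot start until internal playtest (finishes day 11); the design doc (finishes day 6). The controlling bound is day 11, so cert submission finishes at 11 + 5 = day 16.

16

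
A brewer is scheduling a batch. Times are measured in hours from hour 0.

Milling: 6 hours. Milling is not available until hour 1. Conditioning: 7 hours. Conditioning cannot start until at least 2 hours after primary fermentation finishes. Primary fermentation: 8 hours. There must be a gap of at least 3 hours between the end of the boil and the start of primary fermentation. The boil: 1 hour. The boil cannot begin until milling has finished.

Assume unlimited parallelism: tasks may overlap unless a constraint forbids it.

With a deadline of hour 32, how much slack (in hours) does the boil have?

Milling waits on its own release at hour 1, so it starts at hour 1 and finishes at 1 + 6 = hour 7.
The boil cannot begin until milling (finishes hour 7). It runs from hour 7 to 7 + 1 = hour 8.

Working backward from the deadline:
Conditioning must finish by hour 32; it takes 7 hours, so it must start by 32 − 7 = hour 25.
Primary fermentation has to be done before conditioning (must start by hour 25, minus 2-hour gap → hour 23). That means finishing by hour 23, i.e. starting by 23 − 8 = hour 15.
The boil feeds into primary fermentation (must start by hour 15, minus 3-hour gap → hour 12); so the boil must finish by hour 12 and therefore start by hour 11.
So the boil can start as early as hour 7 and as late as hour 11, giving 11 − 7 = 4 hours of slack.

4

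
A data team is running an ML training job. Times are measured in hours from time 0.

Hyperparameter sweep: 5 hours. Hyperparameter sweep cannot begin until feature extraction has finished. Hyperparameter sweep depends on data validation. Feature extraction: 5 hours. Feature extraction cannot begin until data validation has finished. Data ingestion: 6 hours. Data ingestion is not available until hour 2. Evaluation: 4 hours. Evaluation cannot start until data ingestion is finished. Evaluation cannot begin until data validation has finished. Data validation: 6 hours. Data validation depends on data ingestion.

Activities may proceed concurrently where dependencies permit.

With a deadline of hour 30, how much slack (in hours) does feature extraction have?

After its own release at hour 2, data ingestion can start at hour 2 and finishes at hour 8.
Data validation waits on data ingestion (finishes hour 8), so it starts at hour 8 and finishes at 8 + 6 = hour 14.
After data validation (finishes hour 14), feature extraction can start at hour 14 and finishes at hour 19.

Working backward from the deadline:
Hyperparameter sweep has no dependents, so it just needs to finish by hour 30. Starting by 30 − 5 = hour 25 achieves that.
Feature extraction has to be done before hyperparameter sweep (must start by hour 25). That means finishing by hour 25, i.e. starting by 25 − 5 = hour 20.
So feature extraction can start as early as hour 14 and as late as hour 20, giving 20 − 14 = 6 hours of slack.

6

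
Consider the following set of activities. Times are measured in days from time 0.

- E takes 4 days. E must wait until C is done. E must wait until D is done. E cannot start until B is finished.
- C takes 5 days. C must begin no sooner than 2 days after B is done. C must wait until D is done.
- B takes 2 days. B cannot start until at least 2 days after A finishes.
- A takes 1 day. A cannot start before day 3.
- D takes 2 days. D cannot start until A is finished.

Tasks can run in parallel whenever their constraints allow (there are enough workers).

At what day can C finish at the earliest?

A waits on its own release at day 3, so it starts at day 3 and finishes at 3 + 1 = day 4.
D cannot begin until A (finishes day 4). It runs from day 4 to 4 + 2 = day 6.
B waits on A (finishes day 4, plus 2-day gap → day 6), so it starts at day 6 and finishes at 6 + 2 = day 8.
C cannot start until B (finishes day 8, plus 2-day gap → day 10); D (finishes day 6). The controlling bound is day 10, so C finishes at 10 + 5 = day 15.

15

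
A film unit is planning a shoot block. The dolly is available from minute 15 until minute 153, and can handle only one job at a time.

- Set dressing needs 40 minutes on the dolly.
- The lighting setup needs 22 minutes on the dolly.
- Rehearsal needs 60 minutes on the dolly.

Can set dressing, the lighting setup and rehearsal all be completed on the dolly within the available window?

Yes

The dolly window is 153 − 15 = 138 minutes.
Running back to back, the jobs need 40 + 22 + 60 = 122 minutes on the dolly.
Since 122 ≤ 138, they fit within the window.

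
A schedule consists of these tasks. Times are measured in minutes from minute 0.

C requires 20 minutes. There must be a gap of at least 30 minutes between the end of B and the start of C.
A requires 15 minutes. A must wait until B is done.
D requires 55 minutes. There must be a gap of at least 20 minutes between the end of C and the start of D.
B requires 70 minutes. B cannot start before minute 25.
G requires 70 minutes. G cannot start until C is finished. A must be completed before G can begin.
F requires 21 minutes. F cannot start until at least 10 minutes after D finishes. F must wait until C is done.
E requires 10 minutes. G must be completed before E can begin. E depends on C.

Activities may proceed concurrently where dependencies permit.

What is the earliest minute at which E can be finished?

225

B waits on its own release at minute 25, so it starts at minute 25 and finishes at 25 + 70 = minute 95.
C waits on B (finishes minute 95, plus 30-minute gap → minute 125), so it starts at minute 125 and finishes at 125 + 20 = minute 145.
A cannot begin until B (finishes minute 95). It runs from minute 95 to 95 + 15 = minute 110.
For G: C (finishes minute 145); A (finishes minute 110). Taking the maximum gives a start of minute 145, and it finishes at 145 + 70 = minute 215.
E needs all of G (finishes minute 215); C (finishes minute 145). That puts its earliest start at minute 215; it finishes at 215 + 10 = minute 225.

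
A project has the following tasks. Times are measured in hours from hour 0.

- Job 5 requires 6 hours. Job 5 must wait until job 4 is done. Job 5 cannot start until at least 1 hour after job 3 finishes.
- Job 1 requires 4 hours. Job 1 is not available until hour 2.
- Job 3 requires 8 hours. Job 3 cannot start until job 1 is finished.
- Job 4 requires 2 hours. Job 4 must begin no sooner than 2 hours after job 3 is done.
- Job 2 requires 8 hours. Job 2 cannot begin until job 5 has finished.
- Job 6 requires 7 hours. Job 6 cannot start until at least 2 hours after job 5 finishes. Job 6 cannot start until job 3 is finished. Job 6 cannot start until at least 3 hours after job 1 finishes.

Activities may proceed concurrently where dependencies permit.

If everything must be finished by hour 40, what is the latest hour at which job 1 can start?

9

Nothing follows job 2; the deadline of hour 40 is its only limit. It must start by 40 − 8 = hour 32.
Job 6 must finish by hour 40; it takes 7 hours, so it must start by 40 − 7 = hour 33.
Job 5 has several dependents: job 2 (must start by hour 32); job 6 (must start by hour 33, minus 2-hour gap → hour 31). The earliest of those limits is hour 31, so job 5 must start by 31 − 6 = hour 25.
Since job 5 (must start by hour 25) depends on it, job 4 must finish by hour 25. Backing off its 2-hour duration gives a latest start of hour 23.
For job 3: job 4 (must start by hour 23, minus 2-hour gap → hour 21); job 5 (must start by hour 25, minus 1-hour gap → hour 24); job 6 (must start by hour 33). The most restrictive is hour 21; with an 8-hour duration, job 3 must start by hour 13.
Job 1 feeds job 3 (must start by hour 13); job 6 (must start by hour 33, minus 3-hour gap → hour 30). Taking the minimum, job 1 must finish by hour 13 and start by 13 − 4 = hour 9.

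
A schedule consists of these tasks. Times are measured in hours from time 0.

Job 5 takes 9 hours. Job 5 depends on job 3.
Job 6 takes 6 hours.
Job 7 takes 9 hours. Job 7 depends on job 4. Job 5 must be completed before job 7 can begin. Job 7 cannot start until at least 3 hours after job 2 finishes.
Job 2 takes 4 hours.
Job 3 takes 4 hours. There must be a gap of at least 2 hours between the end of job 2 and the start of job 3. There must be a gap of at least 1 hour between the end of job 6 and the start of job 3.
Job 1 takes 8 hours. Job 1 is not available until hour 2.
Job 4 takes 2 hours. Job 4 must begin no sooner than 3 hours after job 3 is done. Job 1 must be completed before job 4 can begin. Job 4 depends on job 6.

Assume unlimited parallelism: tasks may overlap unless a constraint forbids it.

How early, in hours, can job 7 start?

Job 6 has no prerequisites, so it starts at hour 0 and finishes at hour 6.
Nothing blocks job 2, so it runs from hour 0 to hour 4.
Job 3 has to wait for job 2 (finishes hour 4, plus 2-hour gap → hour 6); job 6 (finishes hour 6, plus 1-hour gap → hour 7). The latest of these is hour 7, so job 3 runs hour 7 to 7 + 4 = hour 11.
Job 5 cannot begin until job 3 (finishes hour 11). It runs from hour 11 to 11 + 9 = hour 20.
Job 1 waits on its own release at hour 2, so it starts at hour 2 and finishes at 2 + 8 = hour 10.
Job 4 needs all of job 3 (finishes hour 11, plus 3-hour gap → hour 14); job 1 (finishes hour 10); job 6 (finishes hour 6). That puts its earliest start at hour 14; it finishes at 14 + 2 = hour 16.
Job 7 waits on job 4 (finishes hour 16); job 5 (finishes hour 20); job 2 (finishes hour 4, plus 3-hour gap → hour 7). The latest of these is hour 20, which is the earliest job 7 can start.

20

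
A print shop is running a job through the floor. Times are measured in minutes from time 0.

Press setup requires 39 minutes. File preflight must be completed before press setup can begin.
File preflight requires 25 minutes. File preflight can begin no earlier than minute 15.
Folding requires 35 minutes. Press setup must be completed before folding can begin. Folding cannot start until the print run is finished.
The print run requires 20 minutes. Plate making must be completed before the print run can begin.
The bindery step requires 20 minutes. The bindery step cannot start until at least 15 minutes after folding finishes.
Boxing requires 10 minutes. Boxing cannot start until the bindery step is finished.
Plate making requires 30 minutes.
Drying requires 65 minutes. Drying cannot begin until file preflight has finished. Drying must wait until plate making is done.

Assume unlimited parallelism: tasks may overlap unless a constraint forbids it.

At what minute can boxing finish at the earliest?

Plate making has no prerequisites, so it starts at minute 0 and finishes at minute 30.
The print run waits on plate making (finishes minute 30), so it starts at minute 30 and finishes at 30 + 20 = minute 50.
File preflight waits on its own release at minute 15, so it starts at minute 15 and finishes at 15 + 25 = minute 40.
Press setup waits on file preflight (finishes minute 40), so it starts at minute 40 and finishes at 40 + 39 = minute 79.
Folding has to wait for press setup (finishes minute 79); the print run (finishes minute 50). The latest of these is minute 79, so folding runs minute 79 to 79 + 35 = minute 114.
The bindery step waits on folding (finishes minute 114, plus 15-minute gap → minute 129), so it starts at minute 129 and finishes at 129 + 20 = minute 149.
After the bindery step (finishes minute 149), boxing can start at minute 149 and finishes at minute 159.

159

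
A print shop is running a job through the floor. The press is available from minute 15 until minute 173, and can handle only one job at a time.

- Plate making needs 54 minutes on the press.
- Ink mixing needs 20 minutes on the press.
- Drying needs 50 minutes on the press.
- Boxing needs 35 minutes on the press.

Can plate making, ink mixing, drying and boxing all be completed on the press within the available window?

No

The press window is 173 − 15 = 158 minutes.
Running back to back, the jobs need 54 + 20 + 50 + 35 = 159 minutes on the press.
Since 159 > 158, they cannot all fit.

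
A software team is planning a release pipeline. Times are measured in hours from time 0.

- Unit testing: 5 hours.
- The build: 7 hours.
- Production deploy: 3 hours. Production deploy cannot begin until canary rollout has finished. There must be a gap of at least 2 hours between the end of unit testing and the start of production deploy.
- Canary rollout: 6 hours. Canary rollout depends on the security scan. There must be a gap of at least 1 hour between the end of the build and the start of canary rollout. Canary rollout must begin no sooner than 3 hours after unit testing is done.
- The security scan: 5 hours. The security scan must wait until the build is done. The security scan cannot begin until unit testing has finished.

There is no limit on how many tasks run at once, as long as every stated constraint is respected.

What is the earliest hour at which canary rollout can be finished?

Unit testing can start immediately at hour 0; it finishes at hour 5.
Nothing blocks the build, so it runs from hour 0 to hour 7.
For the security scan: the build (finishes hour 7); unit testing (finishes hour 5). Taking the maximum gives a start of hour 7, and it finishes at 7 + 5 = hour 12.
For canary rollout: the security scan (finishes hour 12); the build (finishes hour 7, plus 1-hour gap → hour 8); unit testing (finishes hour 5, plus 3-hour gap → hour 8). Taking the maximum gives a start of hour 12, and it finishes at 12 + 6 = hour 18.

18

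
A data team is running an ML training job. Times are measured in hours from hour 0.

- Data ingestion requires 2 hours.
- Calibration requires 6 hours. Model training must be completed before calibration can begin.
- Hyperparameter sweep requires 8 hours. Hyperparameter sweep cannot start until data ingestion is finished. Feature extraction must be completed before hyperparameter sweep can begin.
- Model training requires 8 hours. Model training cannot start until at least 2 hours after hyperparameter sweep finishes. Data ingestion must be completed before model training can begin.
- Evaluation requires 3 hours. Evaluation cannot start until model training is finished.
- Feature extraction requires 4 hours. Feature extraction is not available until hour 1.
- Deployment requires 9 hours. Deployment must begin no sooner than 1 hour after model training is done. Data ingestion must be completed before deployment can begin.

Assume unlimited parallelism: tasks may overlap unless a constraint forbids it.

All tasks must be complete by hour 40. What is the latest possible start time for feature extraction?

8

Nothing follows evaluation; the deadline of hour 40 is its only limit. It must start by 40 − 3 = hour 37.
Calibration must finish by hour 40; it takes 6 hours, so it must start by 40 − 6 = hour 34.
Deployment must finish by hour 40; it takes 9 hours, so it must start by 40 − 9 = hour 31.
For model training: evaluation (must start by hour 37); calibration (must start by hour 34); deployment (must start by hour 31, minus 1-hour gap → hour 30). The most restrictive is hour 30; with an 8-hour duration, model training must start by hour 22.
Since model training (must start by hour 22, minus 2-hour gap → hour 20) depends on it, hyperparameter sweep must finish by hour 20. Backing off its 8-hour duration gives a latest start of hour 12.
Feature extraction must finish before hyperparameter sweep (must start by hour 12). With a 4-hour duration, feature extraction must start by 12 − 4 = hour 8.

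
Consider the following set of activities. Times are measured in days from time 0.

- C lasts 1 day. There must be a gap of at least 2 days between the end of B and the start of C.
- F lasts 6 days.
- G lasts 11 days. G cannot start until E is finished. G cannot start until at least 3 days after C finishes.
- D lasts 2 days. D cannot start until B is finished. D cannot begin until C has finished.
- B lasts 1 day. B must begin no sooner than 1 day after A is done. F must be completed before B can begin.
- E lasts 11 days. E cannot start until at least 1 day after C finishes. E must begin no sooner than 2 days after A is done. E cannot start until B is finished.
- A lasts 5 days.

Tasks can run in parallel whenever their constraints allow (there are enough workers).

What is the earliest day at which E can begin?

11

Nothing blocks F, so it runs from day 0 to day 6.
Nothing blocks A, so it runs from day 0 to day 5.
B needs all of A (finishes day 5, plus 1-day gap → day 6); F (finishes day 6). That puts its earliest start at day 6; it finishes at 6 + 1 = day 7.
C waits on B (finishes day 7, plus 2-day gap → day 9), so it starts at day 9 and finishes at 9 + 1 = day 10.
E waits on C (finishes day 10, plus 1-day gap → day 11); A (finishes day 5, plus 2-day gap → day 7); B (finishes day 7). The latest of these is day 11, which is the earliest E can start.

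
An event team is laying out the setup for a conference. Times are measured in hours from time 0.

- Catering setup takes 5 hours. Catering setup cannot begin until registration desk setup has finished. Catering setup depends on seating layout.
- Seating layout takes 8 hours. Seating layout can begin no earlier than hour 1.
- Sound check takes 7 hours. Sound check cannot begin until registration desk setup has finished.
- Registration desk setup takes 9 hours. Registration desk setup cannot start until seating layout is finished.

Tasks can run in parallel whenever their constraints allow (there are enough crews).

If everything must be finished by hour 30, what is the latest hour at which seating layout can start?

6

Catering setup must finish by hour 30; it takes 5 hours, so it must start by 30 − 5 = hour 25.
Nothing follows sound check; the deadline of hour 30 is its only limit. It must start by 30 − 7 = hour 23.
Registration desk setup must finish in time for catering setup (must start by hour 25); sound check (must start by hour 23). The tightest is hour 23, so registration desk setup must start by 23 − 9 = hour 14.
Seating layout feeds registration desk setup (must start by hour 14); catering setup (must start by hour 25). Taking the minimum, seating layout must finish by hour 14 and start by 14 − 8 = hour 6.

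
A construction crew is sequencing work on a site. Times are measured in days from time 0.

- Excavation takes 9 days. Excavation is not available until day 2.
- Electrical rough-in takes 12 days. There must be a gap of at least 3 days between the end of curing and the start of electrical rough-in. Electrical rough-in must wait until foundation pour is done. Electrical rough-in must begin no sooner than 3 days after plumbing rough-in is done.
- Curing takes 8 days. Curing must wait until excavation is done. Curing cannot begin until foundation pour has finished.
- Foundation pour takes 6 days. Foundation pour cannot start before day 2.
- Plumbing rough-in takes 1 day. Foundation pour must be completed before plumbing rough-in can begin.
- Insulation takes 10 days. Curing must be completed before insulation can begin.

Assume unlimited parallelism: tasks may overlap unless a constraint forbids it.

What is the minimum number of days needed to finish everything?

34

After its own release at day 2, foundation pour can start at day 2 and finishes at day 8.
After foundation pour (finishes day 8), plumbing rough-in can start at day 8 and finishes at day 9.
After its own release at day 2, excavation can start at day 2 and finishes at day 11.
Curing has to wait for excavation (finishes day 11); foundation pour (finishes day 8). The latest of these is day 11, so curing runs day 11 to 11 + 8 = day 19.
Insulation cannot begin until curing (finishes day 19). It runs from day 19 to 19 + 10 = day 29.
For electrical rough-in: curing (finishes day 19, plus 3-day gap → day 22); foundation pour (finishes day 8); plumbing rough-in (finishes day 9, plus 3-day gap → day 12). Taking the maximum gives a start of day 22, and it finishes at 22 + 12 = day 34.
All tasks are finished once the last one completes. Finish times: Excavation at 11, Foundation pour at 8, Curing at 19, Plumbing rough-in at 9, Electrical rough-in at 34, Insulation at 29. The latest is day 34.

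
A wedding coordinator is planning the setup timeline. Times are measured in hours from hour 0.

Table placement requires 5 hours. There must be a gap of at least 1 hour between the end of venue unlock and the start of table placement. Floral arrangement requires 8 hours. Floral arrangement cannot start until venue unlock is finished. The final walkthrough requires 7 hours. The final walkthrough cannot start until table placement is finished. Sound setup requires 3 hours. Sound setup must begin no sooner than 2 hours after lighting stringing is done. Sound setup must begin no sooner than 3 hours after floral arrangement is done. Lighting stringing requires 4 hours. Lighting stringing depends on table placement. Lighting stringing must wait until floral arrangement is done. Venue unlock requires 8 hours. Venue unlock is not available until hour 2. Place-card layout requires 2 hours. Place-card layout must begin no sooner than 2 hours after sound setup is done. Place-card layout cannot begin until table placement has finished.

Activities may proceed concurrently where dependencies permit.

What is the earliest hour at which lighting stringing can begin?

After its own release at hour 2, venue unlock can start at hour 2 and finishes at hour 10.
Floral arrangement cannot begin until venue unlock (finishes hour 10). It runs from hour 10 to 10 + 8 = hour 18.
After venue unlock (finishes hour 10, plus 1-hour gap → hour 11), table placement can start at hour 11 and finishes at hour 16.
Lighting stringing waits on table placement (finishes hour 16); floral arrangement (finishes hour 18). The latest of these is hour 18, which is the earliest lighting stringing can start.

18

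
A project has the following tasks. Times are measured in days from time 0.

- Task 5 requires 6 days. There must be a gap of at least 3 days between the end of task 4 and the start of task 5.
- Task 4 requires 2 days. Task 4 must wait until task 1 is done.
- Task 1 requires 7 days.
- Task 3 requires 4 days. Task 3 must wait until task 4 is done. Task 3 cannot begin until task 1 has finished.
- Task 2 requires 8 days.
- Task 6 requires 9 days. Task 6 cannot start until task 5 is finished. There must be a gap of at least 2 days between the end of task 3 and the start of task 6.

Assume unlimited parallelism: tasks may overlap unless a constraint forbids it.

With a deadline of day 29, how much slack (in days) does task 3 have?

Nothing blocks task 1, so it runs from day 0 to day 7.
Task 4 cannot begin until task 1 (finishes day 7). It runs from day 7 to 7 + 2 = day 9.
For task 3: task 4 (finishes day 9); task 1 (finishes day 7). Taking the maximum gives a start of day 9, and it finishes at 9 + 4 = day 13.

Working backward from the deadline:
Task 6 has no dependents, so it just needs to finish by day 29. Starting by 29 − 9 = day 20 achieves that.
Task 3 must finish before task 6 (must start by day 20, minus 2-day gap → day 18). With a 4-day duration, task 3 must start by 18 − 4 = day 14.
So task 3 can start as early as day 9 and as late as day 14, giving 14 − 9 = 5 days of slack.

5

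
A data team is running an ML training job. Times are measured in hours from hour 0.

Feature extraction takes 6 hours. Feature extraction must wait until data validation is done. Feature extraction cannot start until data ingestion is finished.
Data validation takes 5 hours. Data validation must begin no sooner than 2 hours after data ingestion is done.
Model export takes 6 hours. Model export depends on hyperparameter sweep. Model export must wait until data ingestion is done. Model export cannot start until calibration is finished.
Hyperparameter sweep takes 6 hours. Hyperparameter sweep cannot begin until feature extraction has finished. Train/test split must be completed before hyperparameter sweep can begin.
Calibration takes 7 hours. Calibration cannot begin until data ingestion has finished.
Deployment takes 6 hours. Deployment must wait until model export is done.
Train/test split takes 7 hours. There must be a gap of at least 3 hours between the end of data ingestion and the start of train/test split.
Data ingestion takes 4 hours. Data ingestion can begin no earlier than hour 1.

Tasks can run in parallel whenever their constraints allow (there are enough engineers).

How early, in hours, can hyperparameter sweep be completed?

24

Data ingestion cannot begin until its own release at hour 1. It runs from hour 1 to 1 + 4 = hour 5.
Train/test split cannot begin until data ingestion (finishes hour 5, plus 3-hour gap → hour 8). It runs from hour 8 to 8 + 7 = hour 15.
After data ingestion (finishes hour 5, plus 2-hour gap → hour 7), data validation can start at hour 7 and finishes at hour 12.
For feature extraction: data validation (finishes hour 12); data ingestion (finishes hour 5). Taking the maximum gives a start of hour 12, and it finishes at 12 + 6 = hour 18.
Hyperparameter sweep cannot start until feature extraction (finishes hour 18); train/test split (finishes hour 15). The controlling bound is hour 18, so hyperparameter sweep finishes at 18 + 6 = hour 24.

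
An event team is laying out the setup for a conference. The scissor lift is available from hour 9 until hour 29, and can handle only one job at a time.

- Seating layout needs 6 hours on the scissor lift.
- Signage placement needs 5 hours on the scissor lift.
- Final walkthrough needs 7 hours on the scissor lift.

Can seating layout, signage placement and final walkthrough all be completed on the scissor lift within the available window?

The scissor lift window is 29 − 9 = 20 hours.
Running back to back, the jobs need 6 + 5 + 7 = 18 hours on the scissor lift.
Since 18 ≤ 20, they fit within the window.

Yes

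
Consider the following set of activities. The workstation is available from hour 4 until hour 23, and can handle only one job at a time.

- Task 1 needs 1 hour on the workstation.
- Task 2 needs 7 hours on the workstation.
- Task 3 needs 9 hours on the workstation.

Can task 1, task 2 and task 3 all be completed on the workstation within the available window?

Yes

The workstation window is 23 − 4 = 19 hours.
Running back to back, the jobs need 1 + 7 + 9 = 17 hours on the workstation.
Since 17 ≤ 19, they fit within the window.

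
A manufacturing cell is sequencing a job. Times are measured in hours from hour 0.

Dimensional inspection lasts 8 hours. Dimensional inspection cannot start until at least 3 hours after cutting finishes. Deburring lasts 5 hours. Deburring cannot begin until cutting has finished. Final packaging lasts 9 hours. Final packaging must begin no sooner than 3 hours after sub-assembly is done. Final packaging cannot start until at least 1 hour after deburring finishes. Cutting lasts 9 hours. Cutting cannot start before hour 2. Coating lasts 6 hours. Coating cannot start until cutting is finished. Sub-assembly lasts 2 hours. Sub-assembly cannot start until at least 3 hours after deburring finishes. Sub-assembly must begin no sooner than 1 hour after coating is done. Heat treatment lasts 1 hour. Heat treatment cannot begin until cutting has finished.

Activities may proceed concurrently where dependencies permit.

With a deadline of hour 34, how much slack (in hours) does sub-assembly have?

1

After its own release at hour 2, cutting can start at hour 2 and finishes at hour 11.
After cutting (finishes hour 11), coating can start at hour 11 and finishes at hour 17.
Deburring cannot begin until cutting (finishes hour 11). It runs from hour 11 to 11 + 5 = hour 16.
Sub-assembly has to wait for deburring (finishes hour 16, plus 3-hour gap → hour 19); coating (finishes hour 17, plus 1-hour gap → hour 18). The latest of these is hour 19, so sub-assembly runs hour 19 to 19 + 2 = hour 21.

Working backward from the deadline:
To finish by hour 34, final packaging (duration 9) must start no later than hour 25.
Sub-assembly has to be done before final packaging (must start by hour 25, minus 3-hour gap → hour 22). That means finishing by hour 22, i.e. starting by 22 − 2 = hour 20.
So sub-assembly can start as early as hour 19 and as late as hour 20, giving 20 − 19 = 1 hour of slack.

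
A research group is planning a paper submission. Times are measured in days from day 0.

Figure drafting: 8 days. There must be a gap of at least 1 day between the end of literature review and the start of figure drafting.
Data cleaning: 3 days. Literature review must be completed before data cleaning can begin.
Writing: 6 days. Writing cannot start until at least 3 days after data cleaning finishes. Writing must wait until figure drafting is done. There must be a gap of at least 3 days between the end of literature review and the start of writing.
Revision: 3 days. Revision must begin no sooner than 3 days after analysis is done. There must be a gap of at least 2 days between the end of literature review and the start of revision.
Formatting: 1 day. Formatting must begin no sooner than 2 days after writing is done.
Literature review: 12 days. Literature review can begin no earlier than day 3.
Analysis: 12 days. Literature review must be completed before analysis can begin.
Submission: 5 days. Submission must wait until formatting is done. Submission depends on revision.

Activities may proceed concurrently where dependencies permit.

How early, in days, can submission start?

33

Literature review waits on its own release at day 3, so it starts at day 3 and finishes at 3 + 12 = day 15.
Figure drafting cannot begin until literature review (finishes day 15, plus 1-day gap → day 16). It runs from day 16 to 16 + 8 = day 24.
Analysis waits on literature review (finishes day 15), so it starts at day 15 and finishes at 15 + 12 = day 27.
Revision needs all of analysis (finishes day 27, plus 3-day gap → day 30); literature review (finishes day 15, plus 2-day gap → day 17). That puts its earliest start at day 30; it finishes at 30 + 3 = day 33.
Data cleaning cannot begin until literature review (finishes day 15). It runs from day 15 to 15 + 3 = day 18.
Writing cannot start until data cleaning (finishes day 18, plus 3-day gap → day 21); figure drafting (finishes day 24); literature review (finishes day 15, plus 3-day gap → day 18). The controlling bound is day 24, so writing finishes at 24 + 6 = day 30.
After writing (finishes day 30, plus 2-day gap → day 32), formatting can start at day 32 and finishes at day 33.
Submission waits on formatting (finishes day 33); revision (finishes day 33). The latest of these is day 33, which is the earliest submission can start.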